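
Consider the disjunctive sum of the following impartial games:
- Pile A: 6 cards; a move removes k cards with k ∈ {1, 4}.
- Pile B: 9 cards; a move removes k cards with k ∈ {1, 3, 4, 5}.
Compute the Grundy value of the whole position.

0

Build the Grundy sequence for pile A with g(k) = mex{g(k−s) : s ∈ {1, 4}, s ≤ k}:
g(0) = mex{} = 0
g(1) = mex{0} = 1
g(2) = mex{1} = 0
g(3) = mex{0} = 1
g(4) = mex{0,1} = 2
g(5) = mex{1,2} = 0
g(6) = mex{0} = 1
So g(6) = 1.
Build the Grundy sequence for pile B with g(k) = mex{g(k−s) : s ∈ {1, 3, 4, 5}, s ≤ k}:
g(0) = mex{} = 0
g(1) = mex{0} = 1
g(2) = mex{1} = 0
g(3) = mex{0} = 1
g(4) = mex{0,1} = 2
g(5) = mex{0,1,2} = 3
g(6) = mex{0,1,3} = 2
g(7) = mex{0,1,2} = 3
g(8) = mex{1,2,3} = 0
g(9) = mex{0,2,3} = 1
So g(9) = 1.
The value of a disjunctive sum is the nim-sum of the parts.
Combined value = 1 XOR 1 = 0.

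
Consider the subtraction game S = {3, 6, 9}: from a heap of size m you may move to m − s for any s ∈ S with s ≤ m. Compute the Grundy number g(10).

3

Grundy values for subtraction set {3, 6, 9}:
k:     0  1  2  3  4  5  6  7  8  9 10
g(k):  0  0  0  1  1  1  2  2  2  3  3
So g(10) = 3.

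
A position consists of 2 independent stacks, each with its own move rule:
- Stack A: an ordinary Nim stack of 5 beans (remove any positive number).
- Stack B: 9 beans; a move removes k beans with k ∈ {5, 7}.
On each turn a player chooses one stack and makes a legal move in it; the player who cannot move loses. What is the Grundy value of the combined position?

4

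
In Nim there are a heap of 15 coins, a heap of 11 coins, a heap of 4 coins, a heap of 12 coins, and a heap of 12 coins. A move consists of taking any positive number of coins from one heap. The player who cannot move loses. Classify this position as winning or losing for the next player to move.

Losing position

Compute the nim-sum pairwise:
15 XOR 11 = 4
4 XOR 4 = 0
0 XOR 12 = 12
12 XOR 12 = 0
The nim-sum is 0, so this is a P-position: the player to move is in a losing position under optimal play.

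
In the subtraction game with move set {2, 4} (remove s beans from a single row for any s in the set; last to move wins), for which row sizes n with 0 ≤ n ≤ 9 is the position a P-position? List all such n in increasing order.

0, 1, 6, 7

Build the Grundy sequence with g(k) = mex{g(k−s) : s ∈ {2, 4}, s ≤ k}:
k:     0  1  2  3  4  5  6  7  8  9
g(k):  0  0  1  1  2  2  0  0  1  1
The P-positions (g = 0) in 0..9 are 0, 1, 6, 7.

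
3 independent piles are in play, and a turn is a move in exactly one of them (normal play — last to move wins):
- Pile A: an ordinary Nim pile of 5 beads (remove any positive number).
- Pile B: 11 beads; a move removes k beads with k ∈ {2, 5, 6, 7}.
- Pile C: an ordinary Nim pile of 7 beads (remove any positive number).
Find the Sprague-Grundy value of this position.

1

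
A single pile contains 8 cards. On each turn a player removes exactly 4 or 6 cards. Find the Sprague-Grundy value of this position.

2

Grundy values for subtraction set {4, 6}:
k:     0  1  2  3  4  5  6  7  8
g(k):  0  0  0  0  1  1  1  1  2
So g(8) = 2.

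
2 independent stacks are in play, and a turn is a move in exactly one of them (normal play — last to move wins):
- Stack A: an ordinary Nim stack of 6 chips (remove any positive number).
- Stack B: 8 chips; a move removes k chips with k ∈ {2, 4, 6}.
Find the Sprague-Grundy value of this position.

Stack A is a plain Nim stack of size 6, so its Grundy value is 6.
For stack B, compute g(0), g(1), … with moves {2, 4, 6}:
g(0) = mex{} = 0
g(1) = mex{} = 0
g(2) = mex{0} = 1
g(3) = mex{0} = 1
g(4) = mex{0,1} = 2
g(5) = mex{0,1} = 2
g(6) = mex{0,1,2} = 3
g(7) = mex{0,1,2} = 3
g(8) = mex{1,2,3} = 0
So g(8) = 0.
The value of a disjunctive sum is the nim-sum of the parts.
Combined value = 6 ⊕ 0 = 6.

6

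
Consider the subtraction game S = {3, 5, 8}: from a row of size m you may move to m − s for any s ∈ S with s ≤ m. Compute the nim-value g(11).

Compute g(0), g(1), … for moves {3, 5, 8}:
g(0) = mex{} = 0
g(1) = mex{} = 0
g(2) = mex{} = 0
g(3) = mex{0} = 1
g(4) = mex{0} = 1
g(5) = mex{0} = 1
g(6) = mex{0,1} = 2
g(7) = mex{0,1} = 2
g(8) = mex{0,1} = 2
g(9) = mex{0,1,2} = 3
g(10) = mex{0,1,2} = 3
g(11) = mex{1,2} = 0
So g(11) = 0.

0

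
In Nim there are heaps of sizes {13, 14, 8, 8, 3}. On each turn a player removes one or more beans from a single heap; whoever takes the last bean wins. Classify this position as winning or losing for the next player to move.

Losing position

Compute the nim-sum pairwise:
13 ⊕ 14 = 3
3 ⊕ 8 = 11
11 ⊕ 8 = 3
3 ⊕ 3 = 0
The nim-sum is 0, so this is a P-position: the player to move is in a losing position under optimal play.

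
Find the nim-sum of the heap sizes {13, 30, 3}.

16

Nim-sum: 13 XOR 30 XOR 3 = 16.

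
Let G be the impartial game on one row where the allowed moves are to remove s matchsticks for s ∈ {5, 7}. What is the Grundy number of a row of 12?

Compute g(0), g(1), … for moves {5, 7}:
k:     0  1  2  3  4  5  6  7  8  9 10 11 12
g(k):  0  0  0  0  0  1  1  1  1  1  2  2  0
So g(12) = 0.

0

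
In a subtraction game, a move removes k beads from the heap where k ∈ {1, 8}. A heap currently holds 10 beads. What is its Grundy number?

1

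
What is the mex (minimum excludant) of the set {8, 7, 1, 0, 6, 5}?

The values 0, 1 are all present; 2 is the first non-negative integer missing from the set.

2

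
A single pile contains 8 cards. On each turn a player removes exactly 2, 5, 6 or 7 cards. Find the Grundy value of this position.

2

Compute g(0), g(1), … for moves {2, 5, 6, 7}:
g(0) = mex{} = 0
g(1) = mex{} = 0
g(2) = mex{0} = 1
g(3) = mex{0} = 1
g(4) = mex{1} = 0
g(5) = mex{0,1} = 2
g(6) = mex{0} = 1
g(7) = mex{0,1,2} = 3
g(8) = mex{0,1} = 2
So g(8) = 2.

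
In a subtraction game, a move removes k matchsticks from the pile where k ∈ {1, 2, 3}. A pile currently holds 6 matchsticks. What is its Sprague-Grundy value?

Build the Grundy sequence with g(k) = mex{g(k−s) : s ∈ {1, 2, 3}, s ≤ k}:
k:     0  1  2  3  4  5  6
g(k):  0  1  2  3  0  1  2
So g(6) = 2.

2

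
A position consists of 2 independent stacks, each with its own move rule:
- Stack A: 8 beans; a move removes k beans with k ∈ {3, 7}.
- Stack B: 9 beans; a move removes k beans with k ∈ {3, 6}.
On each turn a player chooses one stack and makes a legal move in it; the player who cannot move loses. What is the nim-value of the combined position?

2

Grundy values for stack A (subtraction set {3, 7}):
k:     0  1  2  3  4  5  6  7  8
g(k):  0  0  0  1  1  1  0  2  2
So g(8) = 2.
Build the Grundy sequence for stack B with g(k) = mex{g(k−s) : s ∈ {3, 6}, s ≤ k}:
g(0) = mex{} = 0
g(1) = mex{} = 0
g(2) = mex{} = 0
g(3) = mex{0} = 1
g(4) = mex{0} = 1
g(5) = mex{0} = 1
g(6) = mex{0,1} = 2
g(7) = mex{0,1} = 2
g(8) = mex{0,1} = 2
g(9) = mex{1,2} = 0
So g(9) = 0.
By the Sprague-Grundy theorem, the Grundy value of a sum of independent games is the XOR of the component values.
Combined value = 2 ⊕ 0 = 2.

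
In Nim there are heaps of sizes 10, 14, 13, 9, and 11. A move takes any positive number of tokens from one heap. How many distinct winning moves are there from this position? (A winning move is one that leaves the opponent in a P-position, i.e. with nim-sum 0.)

5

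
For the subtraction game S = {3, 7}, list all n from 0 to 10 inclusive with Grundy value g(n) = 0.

Build the Grundy sequence with g(k) = mex{g(k−s) : s ∈ {3, 7}, s ≤ k}:
g(0) = mex{} = 0
g(1) = mex{} = 0
g(2) = mex{} = 0
g(3) = mex{0} = 1
g(4) = mex{0} = 1
g(5) = mex{0} = 1
g(6) = mex{1} = 0
g(7) = mex{0,1} = 2
g(8) = mex{0,1} = 2
g(9) = mex{0} = 1
g(10) = mex{1,2} = 0
The P-positions (g = 0) in 0..10 are 0, 1, 2, 6, 10.

0, 1, 2, 6, 10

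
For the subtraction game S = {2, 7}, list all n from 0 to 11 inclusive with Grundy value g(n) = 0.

Grundy values for subtraction set {2, 7}:
g(0) = mex{} = 0
g(1) = mex{} = 0
g(2) = mex{0} = 1
g(3) = mex{0} = 1
g(4) = mex{1} = 0
g(5) = mex{1} = 0
g(6) = mex{0} = 1
g(7) = mex{0} = 1
g(8) = mex{0,1} = 2
g(9) = mex{1} = 0
g(10) = mex{1,2} = 0
g(11) = mex{0} = 1
The P-positions (g = 0) in 0..11 are 0, 1, 4, 5, 9, 10.

0, 1, 4, 5, 9, 10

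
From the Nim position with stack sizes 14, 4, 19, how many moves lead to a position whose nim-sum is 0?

Compute the nim-sum pairwise:
14 XOR 4 = 10
10 XOR 19 = 25
The overall nim-sum is X = 25. A stack of size p has a winning move iff p XOR X < p (reduce it to p XOR X).
  14: 14 XOR 25 = 23 ≥ 14 — no move.
  4: 4 XOR 25 = 29 ≥ 4 — no move.
  19: 19 XOR 25 = 10 < 19 — winning move (to 10).
That gives 1 winning move.

1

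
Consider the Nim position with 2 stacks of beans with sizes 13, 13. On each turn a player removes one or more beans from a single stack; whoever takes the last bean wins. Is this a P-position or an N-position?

P-position

Nim-sum: 13 ⊕ 13 = 0.
The nim-sum is 0, so this is a P-position: the player to move is in a losing position under optimal play.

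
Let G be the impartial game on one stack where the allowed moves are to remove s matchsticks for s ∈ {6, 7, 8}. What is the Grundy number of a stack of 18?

0

Build the Grundy sequence with g(k) = mex{g(k−s) : s ∈ {6, 7, 8}, s ≤ k}:
k:     0  1  2  3  4  5  6  7  8  9 10 11 12 13 14 15 16 17 18
g(k):  0  0  0  0  0  0  1  1  1  1  1  1  2  2  0  0  0  0  0
So g(18) = 0.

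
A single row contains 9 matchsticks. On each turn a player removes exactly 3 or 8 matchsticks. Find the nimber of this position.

Build the Grundy sequence with g(k) = mex{g(k−s) : s ∈ {3, 8}, s ≤ k}:
k:     0  1  2  3  4  5  6  7  8  9
g(k):  0  0  0  1  1  1  0  0  2  1
So g(9) = 1.

1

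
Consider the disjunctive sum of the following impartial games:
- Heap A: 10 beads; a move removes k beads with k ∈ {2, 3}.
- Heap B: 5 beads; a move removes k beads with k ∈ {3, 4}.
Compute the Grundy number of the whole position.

Build the Grundy sequence for heap A with g(k) = mex{g(k−s) : s ∈ {2, 3}, s ≤ k}:
g(0) = mex{} = 0
g(1) = mex{} = 0
g(2) = mex{0} = 1
g(3) = mex{0} = 1
g(4) = mex{0,1} = 2
g(5) = mex{1} = 0
g(6) = mex{1,2} = 0
g(7) = mex{0,2} = 1
g(8) = mex{0} = 1
g(9) = mex{0,1} = 2
g(10) = mex{1} = 0
So g(10) = 0.
Build the Grundy sequence for heap B with g(k) = mex{g(k−s) : s ∈ {3, 4}, s ≤ k}:
g(0) = mex{} = 0
g(1) = mex{} = 0
g(2) = mex{} = 0
g(3) = mex{0} = 1
g(4) = mex{0} = 1
g(5) = mex{0} = 1
So g(5) = 1.
The value of a disjunctive sum is the nim-sum of the parts.
Combined value = 0 ⊕ 1 = 1.

1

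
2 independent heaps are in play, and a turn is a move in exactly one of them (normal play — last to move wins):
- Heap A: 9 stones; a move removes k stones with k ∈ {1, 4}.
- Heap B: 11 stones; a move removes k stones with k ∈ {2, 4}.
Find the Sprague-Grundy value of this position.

0

Grundy values for heap A (subtraction set {1, 4}):
k:     0  1  2  3  4  5  6  7  8  9
g(k):  0  1  0  1  2  0  1  0  1  2
So g(9) = 2.
Grundy values for heap B (subtraction set {2, 4}):
k:     0  1  2  3  4  5  6  7  8  9 10 11
g(k):  0  0  1  1  2  2  0  0  1  1  2  2
So g(11) = 2.
By the Sprague-Grundy theorem, the Grundy value of a sum of independent games is the XOR of the component values.
Combined value = 2 XOR 2 = 0.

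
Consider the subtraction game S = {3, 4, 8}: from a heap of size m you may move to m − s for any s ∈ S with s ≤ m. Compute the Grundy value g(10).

1

Compute g(0), g(1), … for moves {3, 4, 8}:
g(0) = mex{} = 0
g(1) = mex{} = 0
g(2) = mex{} = 0
g(3) = mex{0} = 1
g(4) = mex{0} = 1
g(5) = mex{0} = 1
g(6) = mex{0,1} = 2
g(7) = mex{1} = 0
g(8) = mex{0,1} = 2
g(9) = mex{0,1,2} = 3
g(10) = mex{0,2} = 1
So g(10) = 1.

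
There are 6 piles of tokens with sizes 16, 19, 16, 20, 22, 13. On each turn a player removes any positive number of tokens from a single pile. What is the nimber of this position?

Compute the nim-sum pairwise:
16 XOR 19 = 3
3 XOR 16 = 19
19 XOR 20 = 7
7 XOR 22 = 17
17 XOR 13 = 28

28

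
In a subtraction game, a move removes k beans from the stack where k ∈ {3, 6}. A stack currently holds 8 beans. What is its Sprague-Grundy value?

Build the Grundy sequence with g(k) = mex{g(k−s) : s ∈ {3, 6}, s ≤ k}:
k:     0  1  2  3  4  5  6  7  8
g(k):  0  0  0  1  1  1  2  2  2
So g(8) = 2.

2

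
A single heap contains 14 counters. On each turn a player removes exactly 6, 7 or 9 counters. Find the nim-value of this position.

2

Compute g(0), g(1), … for moves {6, 7, 9}:
g(0) = mex{} = 0
g(1) = mex{} = 0
g(2) = mex{} = 0
g(3) = mex{} = 0
g(4) = mex{} = 0
g(5) = mex{} = 0
g(6) = mex{0} = 1
g(7) = mex{0} = 1
g(8) = mex{0} = 1
g(9) = mex{0} = 1
g(10) = mex{0} = 1
g(11) = mex{0} = 1
g(12) = mex{0,1} = 2
g(13) = mex{0,1} = 2
g(14) = mex{0,1} = 2
So g(14) = 2.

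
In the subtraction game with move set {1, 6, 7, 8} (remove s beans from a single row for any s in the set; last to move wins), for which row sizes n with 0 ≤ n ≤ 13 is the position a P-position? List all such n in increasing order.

Grundy values for subtraction set {1, 6, 7, 8}:
k:     0  1  2  3  4  5  6  7  8  9 10 11 12 13
g(k):  0  1  0  1  0  1  2  3  2  3  2  3  4  0
The P-positions (g = 0) in 0..13 are 0, 2, 4, 13.

0, 2, 4, 13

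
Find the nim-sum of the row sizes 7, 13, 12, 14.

8

Bitwise XOR of the heap sizes:
  0111  (7)
  1101  (13)
  1100  (12)
  1110  (14)
  ----
  1000  (8)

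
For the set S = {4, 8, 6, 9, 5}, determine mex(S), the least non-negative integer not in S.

0

0 is not in the set, so the mex is 0.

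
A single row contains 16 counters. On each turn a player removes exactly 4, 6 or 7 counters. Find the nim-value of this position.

1

Compute g(0), g(1), … for moves {4, 6, 7}:
k:     0  1  2  3  4  5  6  7  8  9 10 11 12 13 14 15 16
g(k):  0  0  0  0  1  1  1  1  2  2  2  0  0  0  0  1  1
So g(16) = 1.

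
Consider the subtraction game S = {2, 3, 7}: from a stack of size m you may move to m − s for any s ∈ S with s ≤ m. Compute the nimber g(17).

1

Grundy values for subtraction set {2, 3, 7}:
k:     0  1  2  3  4  5  6  7  8  9 10 11 12 13 14 15 16 17
g(k):  0  0  1  1  2  0  0  1  1  2  0  0  1  1  2  0  0  1
So g(17) = 1.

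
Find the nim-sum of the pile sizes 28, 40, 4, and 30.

46

Bitwise XOR of the heap sizes:
  011100  (28)
  101000  (40)
  000100  (4)
  011110  (30)
  ------
  101110  (46)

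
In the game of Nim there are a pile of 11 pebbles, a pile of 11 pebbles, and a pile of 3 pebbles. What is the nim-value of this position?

3

Compute the nim-sum pairwise:
11 ⊕ 11 = 0
0 ⊕ 3 = 3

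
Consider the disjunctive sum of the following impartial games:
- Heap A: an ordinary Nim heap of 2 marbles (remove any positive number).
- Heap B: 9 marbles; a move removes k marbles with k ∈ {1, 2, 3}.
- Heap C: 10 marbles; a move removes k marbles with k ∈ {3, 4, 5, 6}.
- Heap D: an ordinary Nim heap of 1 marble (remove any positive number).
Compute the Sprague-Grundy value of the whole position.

2

Heap A is a plain Nim heap of size 2, so its Grundy value is 2.
Build the Grundy sequence for heap B with g(k) = mex{g(k−s) : s ∈ {1, 2, 3}, s ≤ k}:
g(0) = mex{} = 0
g(1) = mex{0} = 1
g(2) = mex{0,1} = 2
g(3) = mex{0,1,2} = 3
g(4) = mex{1,2,3} = 0
g(5) = mex{0,2,3} = 1
g(6) = mex{0,1,3} = 2
g(7) = mex{0,1,2} = 3
g(8) = mex{1,2,3} = 0
g(9) = mex{0,2,3} = 1
So g(9) = 1.
For heap C, compute g(0), g(1), … with moves {3, 4, 5, 6}:
k:     0  1  2  3  4  5  6  7  8  9 10
g(k):  0  0  0  1  1  1  2  2  2  0  0
So g(10) = 0.
Heap D is a plain Nim heap of size 1, so its Grundy value is 1.
By the Sprague-Grundy theorem, the Grundy value of a sum of independent games is the XOR of the component values.
Combined value = 2 XOR 1 XOR 0 XOR 1 = 2.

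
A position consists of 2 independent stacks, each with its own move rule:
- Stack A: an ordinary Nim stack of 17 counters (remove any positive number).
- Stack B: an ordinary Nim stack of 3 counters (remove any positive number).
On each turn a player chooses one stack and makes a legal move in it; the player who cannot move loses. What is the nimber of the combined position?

18

Stack A is a plain Nim stack of size 17, so its Grundy value is 17.
Stack B is a plain Nim stack of size 3, so its Grundy value is 3.
The value of a disjunctive sum is the nim-sum of the parts.
Combined value = 17 ⊕ 3 = 18.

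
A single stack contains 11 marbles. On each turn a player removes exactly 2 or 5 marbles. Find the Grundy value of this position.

0

Build the Grundy sequence with g(k) = mex{g(k−s) : s ∈ {2, 5}, s ≤ k}:
g(0) = mex{} = 0
g(1) = mex{} = 0
g(2) = mex{0} = 1
g(3) = mex{0} = 1
g(4) = mex{1} = 0
g(5) = mex{0,1} = 2
g(6) = mex{0} = 1
g(7) = mex{1,2} = 0
g(8) = mex{1} = 0
g(9) = mex{0} = 1
g(10) = mex{0,2} = 1
g(11) = mex{1} = 0
So g(11) = 0.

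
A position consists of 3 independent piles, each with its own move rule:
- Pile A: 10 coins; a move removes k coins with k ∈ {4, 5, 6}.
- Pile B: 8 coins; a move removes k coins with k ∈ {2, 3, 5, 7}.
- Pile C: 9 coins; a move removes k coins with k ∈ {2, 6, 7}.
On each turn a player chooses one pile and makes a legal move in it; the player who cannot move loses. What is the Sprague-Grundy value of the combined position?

4

For pile A, compute g(0), g(1), … with moves {4, 5, 6}:
g(0) = mex{} = 0
g(1) = mex{} = 0
g(2) = mex{} = 0
g(3) = mex{} = 0
g(4) = mex{0} = 1
g(5) = mex{0} = 1
g(6) = mex{0} = 1
g(7) = mex{0} = 1
g(8) = mex{0,1} = 2
g(9) = mex{0,1} = 2
g(10) = mex{1} = 0
So g(10) = 0.
Build the Grundy sequence for pile B with g(k) = mex{g(k−s) : s ∈ {2, 3, 5, 7}, s ≤ k}:
k:     0  1  2  3  4  5  6  7  8
g(k):  0  0  1  1  2  2  3  3  4
So g(8) = 4.
Build the Grundy sequence for pile C with g(k) = mex{g(k−s) : s ∈ {2, 6, 7}, s ≤ k}:
k:     0  1  2  3  4  5  6  7  8  9
g(k):  0  0  1  1  0  0  1  1  2  0
So g(9) = 0.
The value of a disjunctive sum is the nim-sum of the parts.
Combined value = 0 XOR 4 XOR 0 = 4.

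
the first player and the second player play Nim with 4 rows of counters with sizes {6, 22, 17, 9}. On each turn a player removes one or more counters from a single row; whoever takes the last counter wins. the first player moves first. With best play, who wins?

the first player wins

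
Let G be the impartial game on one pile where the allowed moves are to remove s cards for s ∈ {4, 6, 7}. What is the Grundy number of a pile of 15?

Compute g(0), g(1), … for moves {4, 6, 7}:
k:     0  1  2  3  4  5  6  7  8  9 10 11 12 13 14 15
g(k):  0  0  0  0  1  1  1  1  2  2  2  0  0  0  0  1
So g(15) = 1.

1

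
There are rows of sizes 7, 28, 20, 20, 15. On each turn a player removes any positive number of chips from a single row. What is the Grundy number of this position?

20

Nim-sum: 7 XOR 28 XOR 20 XOR 20 XOR 15 = 20.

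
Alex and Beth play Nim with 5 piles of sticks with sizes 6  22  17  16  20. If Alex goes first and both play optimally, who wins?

Alex wins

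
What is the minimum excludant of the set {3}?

0

0 is not in the set, so the mex is 0.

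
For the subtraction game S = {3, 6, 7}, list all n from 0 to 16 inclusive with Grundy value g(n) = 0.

0, 1, 2, 10, 11, 12

Grundy values for subtraction set {3, 6, 7}:
k:     0  1  2  3  4  5  6  7  8  9 10 11 12 13 14 15 16
g(k):  0  0  0  1  1  1  2  2  2  3  0  0  0  1  1  1  2
The P-positions (g = 0) in 0..16 are 0, 1, 2, 10, 11, 12.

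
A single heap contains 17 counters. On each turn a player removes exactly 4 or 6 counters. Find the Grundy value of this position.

1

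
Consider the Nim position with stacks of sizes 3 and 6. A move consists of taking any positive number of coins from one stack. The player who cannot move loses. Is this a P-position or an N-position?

Write each in binary and XOR column by column:
  011  (3)
  110  (6)
  ---
  101  (5)
The nim-sum is 5 ≠ 0, so this is an N-position: the player to move can win.

N-position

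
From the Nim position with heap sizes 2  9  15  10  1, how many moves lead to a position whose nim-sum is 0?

Compute the nim-sum pairwise:
2 XOR 9 = 11
11 XOR 15 = 4
4 XOR 10 = 14
14 XOR 1 = 15
The overall nim-sum is X = 15. A heap of size p has a winning move iff p XOR X < p (reduce it to p XOR X).
  2: 2 XOR 15 = 13 ≥ 2 — no move.
  9: 9 XOR 15 = 6 < 9 — winning move (to 6).
  15: 15 XOR 15 = 0 < 15 — winning move (to 0).
  10: 10 XOR 15 = 5 < 10 — winning move (to 5).
  1: 1 XOR 15 = 14 ≥ 1 — no move.
That gives 3 winning moves.

3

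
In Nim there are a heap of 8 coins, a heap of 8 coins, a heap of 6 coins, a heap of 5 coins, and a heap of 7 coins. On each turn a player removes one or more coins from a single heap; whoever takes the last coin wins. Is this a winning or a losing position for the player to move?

Winning position

Nim-sum: 8 ⊕ 8 ⊕ 6 ⊕ 5 ⊕ 7 = 4.
The nim-sum is 4 ≠ 0, so this is an N-position: the player to move can win.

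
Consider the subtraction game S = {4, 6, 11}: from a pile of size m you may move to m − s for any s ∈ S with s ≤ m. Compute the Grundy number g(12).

Build the Grundy sequence with g(k) = mex{g(k−s) : s ∈ {4, 6, 11}, s ≤ k}:
k:     0  1  2  3  4  5  6  7  8  9 10 11 12
g(k):  0  0  0  0  1  1  1  1  2  2  0  2  3
So g(12) = 3.

3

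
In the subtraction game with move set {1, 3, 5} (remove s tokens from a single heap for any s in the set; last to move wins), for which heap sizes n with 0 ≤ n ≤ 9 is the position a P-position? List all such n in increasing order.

0, 2, 4, 6, 8

Build the Grundy sequence with g(k) = mex{g(k−s) : s ∈ {1, 3, 5}, s ≤ k}:
k:     0  1  2  3  4  5  6  7  8  9
g(k):  0  1  0  1  0  1  0  1  0  1
The P-positions (g = 0) in 0..9 are 0, 2, 4, 6, 8.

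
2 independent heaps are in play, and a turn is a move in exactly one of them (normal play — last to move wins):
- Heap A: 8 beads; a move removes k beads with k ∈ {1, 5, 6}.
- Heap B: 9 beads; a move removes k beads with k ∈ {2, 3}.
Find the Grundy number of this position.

0

For heap A, compute g(0), g(1), … with moves {1, 5, 6}:
g(0) = mex{} = 0
g(1) = mex{0} = 1
g(2) = mex{1} = 0
g(3) = mex{0} = 1
g(4) = mex{1} = 0
g(5) = mex{0} = 1
g(6) = mex{0,1} = 2
g(7) = mex{0,1,2} = 3
g(8) = mex{0,1,3} = 2
So g(8) = 2.
For heap B, compute g(0), g(1), … with moves {2, 3}:
g(0) = mex{} = 0
g(1) = mex{} = 0
g(2) = mex{0} = 1
g(3) = mex{0} = 1
g(4) = mex{0,1} = 2
g(5) = mex{1} = 0
g(6) = mex{1,2} = 0
g(7) = mex{0,2} = 1
g(8) = mex{0} = 1
g(9) = mex{0,1} = 2
So g(9) = 2.
The value of a disjunctive sum is the nim-sum of the parts.
Combined value = 2 ⊕ 2 = 0.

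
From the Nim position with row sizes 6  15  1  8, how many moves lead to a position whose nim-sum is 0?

Compute the nim-sum pairwise:
6 ^ 15 = 9
9 ^ 1 = 8
8 ^ 8 = 0
The nim-sum is already 0, so every move leaves a nonzero nim-sum — there are no winning moves.

0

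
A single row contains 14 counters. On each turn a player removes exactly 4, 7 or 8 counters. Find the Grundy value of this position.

Compute g(0), g(1), … for moves {4, 7, 8}:
g(0) = mex{} = 0
g(1) = mex{} = 0
g(2) = mex{} = 0
g(3) = mex{} = 0
g(4) = mex{0} = 1
g(5) = mex{0} = 1
g(6) = mex{0} = 1
g(7) = mex{0} = 1
g(8) = mex{0,1} = 2
g(9) = mex{0,1} = 2
g(10) = mex{0,1} = 2
g(11) = mex{0,1} = 2
g(12) = mex{1,2} = 0
g(13) = mex{1,2} = 0
g(14) = mex{1,2} = 0
So g(14) = 0.

0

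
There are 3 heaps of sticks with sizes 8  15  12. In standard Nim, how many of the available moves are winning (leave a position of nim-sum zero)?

In binary:
  1000  (8)
  1111  (15)
  1100  (12)
  ----
  1011  (11)
The overall nim-sum is X = 11. A heap of size p has a winning move iff p XOR X < p (reduce it to p XOR X).
  8: 8 XOR 11 = 3 < 8 — winning move (to 3).
  15: 15 XOR 11 = 4 < 15 — winning move (to 4).
  12: 12 XOR 11 = 7 < 12 — winning move (to 7).
That gives 3 winning moves.

3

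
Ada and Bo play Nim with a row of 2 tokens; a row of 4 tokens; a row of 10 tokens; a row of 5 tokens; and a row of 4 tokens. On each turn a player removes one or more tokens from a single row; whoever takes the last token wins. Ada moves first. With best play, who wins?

Ada wins

Nim-sum: 2 XOR 4 XOR 10 XOR 5 XOR 4 = 13.
The nim-sum is 13 ≠ 0, so this is an N-position: the player to move can win; Ada has a winning move.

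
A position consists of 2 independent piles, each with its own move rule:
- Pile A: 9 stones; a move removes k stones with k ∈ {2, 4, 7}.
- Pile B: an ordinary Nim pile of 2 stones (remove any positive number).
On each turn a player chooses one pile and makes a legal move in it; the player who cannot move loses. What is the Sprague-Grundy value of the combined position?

Build the Grundy sequence for pile A with g(k) = mex{g(k−s) : s ∈ {2, 4, 7}, s ≤ k}:
g(0) = mex{} = 0
g(1) = mex{} = 0
g(2) = mex{0} = 1
g(3) = mex{0} = 1
g(4) = mex{0,1} = 2
g(5) = mex{0,1} = 2
g(6) = mex{1,2} = 0
g(7) = mex{0,1,2} = 3
g(8) = mex{0,2} = 1
g(9) = mex{1,2,3} = 0
So g(9) = 0.
Pile B is a plain Nim pile of size 2, so its Grundy value is 2.
The value of a disjunctive sum is the nim-sum of the parts.
Combined value = 0 XOR 2 = 2.

2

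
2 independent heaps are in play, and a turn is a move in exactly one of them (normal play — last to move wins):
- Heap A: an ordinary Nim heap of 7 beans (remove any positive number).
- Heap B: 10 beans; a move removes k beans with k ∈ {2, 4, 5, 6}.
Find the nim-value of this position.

6

Heap A is a plain Nim heap of size 7, so its Grundy value is 7.
Build the Grundy sequence for heap B with g(k) = mex{g(k−s) : s ∈ {2, 4, 5, 6}, s ≤ k}:
g(0) = mex{} = 0
g(1) = mex{} = 0
g(2) = mex{0} = 1
g(3) = mex{0} = 1
g(4) = mex{0,1} = 2
g(5) = mex{0,1} = 2
g(6) = mex{0,1,2} = 3
g(7) = mex{0,1,2} = 3
g(8) = mex{1,2,3} = 0
g(9) = mex{1,2,3} = 0
g(10) = mex{0,2,3} = 1
So g(10) = 1.
By the Sprague-Grundy theorem, the Grundy value of a sum of independent games is the XOR of the component values.
Combined value = 7 XOR 1 = 6.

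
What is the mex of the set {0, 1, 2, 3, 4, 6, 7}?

5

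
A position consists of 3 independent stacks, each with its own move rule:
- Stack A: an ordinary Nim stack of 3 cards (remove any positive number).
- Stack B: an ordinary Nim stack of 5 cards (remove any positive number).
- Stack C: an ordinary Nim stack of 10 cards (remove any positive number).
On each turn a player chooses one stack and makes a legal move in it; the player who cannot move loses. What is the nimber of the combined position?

Stack A is a plain Nim stack of size 3, so its Grundy value is 3.
Stack B is a plain Nim stack of size 5, so its Grundy value is 5.
Stack C is a plain Nim stack of size 10, so its Grundy value is 10.
By the Sprague-Grundy theorem, the Grundy value of a sum of independent games is the XOR of the component values.
Combined value = 3 ⊕ 5 ⊕ 10 = 12.

12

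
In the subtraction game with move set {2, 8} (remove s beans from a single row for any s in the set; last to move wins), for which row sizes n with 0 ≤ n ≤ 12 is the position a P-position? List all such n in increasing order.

Build the Grundy sequence with g(k) = mex{g(k−s) : s ∈ {2, 8}, s ≤ k}:
k:     0  1  2  3  4  5  6  7  8  9 10 11 12
g(k):  0  0  1  1  0  0  1  1  2  2  0  0  1
The P-positions (g = 0) in 0..12 are 0, 1, 4, 5, 10, 11.

0, 1, 4, 5, 10, 11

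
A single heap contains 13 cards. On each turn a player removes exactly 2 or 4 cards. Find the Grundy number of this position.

0

Compute g(0), g(1), … for moves {2, 4}:
k:     0  1  2  3  4  5  6  7  8  9 10 11 12 13
g(k):  0  0  1  1  2  2  0  0  1  1  2  2  0  0
So g(13) = 0.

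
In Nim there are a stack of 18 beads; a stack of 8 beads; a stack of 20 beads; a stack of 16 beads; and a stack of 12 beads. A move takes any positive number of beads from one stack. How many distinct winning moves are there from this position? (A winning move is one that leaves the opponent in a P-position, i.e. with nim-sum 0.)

3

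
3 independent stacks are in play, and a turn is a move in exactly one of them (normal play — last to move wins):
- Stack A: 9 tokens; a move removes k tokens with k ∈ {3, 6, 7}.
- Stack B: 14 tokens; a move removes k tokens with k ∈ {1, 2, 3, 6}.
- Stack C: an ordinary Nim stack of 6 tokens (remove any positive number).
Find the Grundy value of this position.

Build the Grundy sequence for stack A with g(k) = mex{g(k−s) : s ∈ {3, 6, 7}, s ≤ k}:
g(0) = mex{} = 0
g(1) = mex{} = 0
g(2) = mex{} = 0
g(3) = mex{0} = 1
g(4) = mex{0} = 1
g(5) = mex{0} = 1
g(6) = mex{0,1} = 2
g(7) = mex{0,1} = 2
g(8) = mex{0,1} = 2
g(9) = mex{0,1,2} = 3
So g(9) = 3.
For stack B, compute g(0), g(1), … with moves {1, 2, 3, 6}:
k:     0  1  2  3  4  5  6  7  8  9 10 11 12 13 14
g(k):  0  1  2  3  0  1  2  3  0  1  2  3  0  1  2
So g(14) = 2.
Stack C is a plain Nim stack of size 6, so its Grundy value is 6.
The value of a disjunctive sum is the nim-sum of the parts.
Combined value = 3 XOR 2 XOR 6 = 7.

7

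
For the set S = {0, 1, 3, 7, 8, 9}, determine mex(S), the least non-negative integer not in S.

The values 0, 1 are all present; 2 is the first non-negative integer missing from the set.

2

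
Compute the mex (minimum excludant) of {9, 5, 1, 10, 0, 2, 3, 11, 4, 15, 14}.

The values 0, 1, 2, 3, 4, 5 are all present; 6 is the first non-negative integer missing from the set.

6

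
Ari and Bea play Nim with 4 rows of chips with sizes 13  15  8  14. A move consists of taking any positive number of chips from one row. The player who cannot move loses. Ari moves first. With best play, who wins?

Nim-sum: 13 ^ 15 ^ 8 ^ 14 = 4.
The nim-sum is 4 ≠ 0, so this is an N-position: the player to move can win; Ari has a winning move.

Ari wins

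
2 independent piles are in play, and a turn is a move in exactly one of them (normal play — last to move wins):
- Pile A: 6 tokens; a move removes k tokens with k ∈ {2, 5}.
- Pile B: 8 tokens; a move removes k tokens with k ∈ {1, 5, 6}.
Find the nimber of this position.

3

Build the Grundy sequence for pile A with g(k) = mex{g(k−s) : s ∈ {2, 5}, s ≤ k}:
k:     0  1  2  3  4  5  6
g(k):  0  0  1  1  0  2  1
So g(6) = 1.
Build the Grundy sequence for pile B with g(k) = mex{g(k−s) : s ∈ {1, 5, 6}, s ≤ k}:
k:     0  1  2  3  4  5  6  7  8
g(k):  0  1  0  1  0  1  2  3  2
So g(8) = 2.
By the Sprague-Grundy theorem, the Grundy value of a sum of independent games is the XOR of the component values.
Combined value = 1 XOR 2 = 3.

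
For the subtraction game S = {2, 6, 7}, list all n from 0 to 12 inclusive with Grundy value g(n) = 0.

0, 1, 4, 5, 9

Grundy values for subtraction set {2, 6, 7}:
g(0) = mex{} = 0
g(1) = mex{} = 0
g(2) = mex{0} = 1
g(3) = mex{0} = 1
g(4) = mex{1} = 0
g(5) = mex{1} = 0
g(6) = mex{0} = 1
g(7) = mex{0} = 1
g(8) = mex{0,1} = 2
g(9) = mex{1} = 0
g(10) = mex{0,1,2} = 3
g(11) = mex{0} = 1
g(12) = mex{0,1,3} = 2
The P-positions (g = 0) in 0..12 are 0, 1, 4, 5, 9.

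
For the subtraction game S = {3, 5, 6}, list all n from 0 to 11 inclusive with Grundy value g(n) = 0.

0, 1, 2, 9, 10, 11

Build the Grundy sequence with g(k) = mex{g(k−s) : s ∈ {3, 5, 6}, s ≤ k}:
g(0) = mex{} = 0
g(1) = mex{} = 0
g(2) = mex{} = 0
g(3) = mex{0} = 1
g(4) = mex{0} = 1
g(5) = mex{0} = 1
g(6) = mex{0,1} = 2
g(7) = mex{0,1} = 2
g(8) = mex{0,1} = 2
g(9) = mex{1,2} = 0
g(10) = mex{1,2} = 0
g(11) = mex{1,2} = 0
The P-positions (g = 0) in 0..11 are 0, 1, 2, 9, 10, 11.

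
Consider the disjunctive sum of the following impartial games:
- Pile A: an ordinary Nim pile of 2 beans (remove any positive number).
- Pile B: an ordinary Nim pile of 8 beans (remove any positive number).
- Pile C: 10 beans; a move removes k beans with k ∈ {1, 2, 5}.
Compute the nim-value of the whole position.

Pile A is a plain Nim pile of size 2, so its Grundy value is 2.
Pile B is a plain Nim pile of size 8, so its Grundy value is 8.
Build the Grundy sequence for pile C with g(k) = mex{g(k−s) : s ∈ {1, 2, 5}, s ≤ k}:
k:     0  1  2  3  4  5  6  7  8  9 10
g(k):  0  1  2  0  1  2  0  1  2  0  1
So g(10) = 1.
The value of a disjunctive sum is the nim-sum of the parts.
Combined value = 2 ⊕ 8 ⊕ 1 = 11.

11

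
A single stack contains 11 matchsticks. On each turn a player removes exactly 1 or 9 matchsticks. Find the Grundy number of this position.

1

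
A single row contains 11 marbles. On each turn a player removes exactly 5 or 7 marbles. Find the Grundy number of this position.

2

Grundy values for subtraction set {5, 7}:
g(0) = mex{} = 0
g(1) = mex{} = 0
g(2) = mex{} = 0
g(3) = mex{} = 0
g(4) = mex{} = 0
g(5) = mex{0} = 1
g(6) = mex{0} = 1
g(7) = mex{0} = 1
g(8) = mex{0} = 1
g(9) = mex{0} = 1
g(10) = mex{0,1} = 2
g(11) = mex{0,1} = 2
So g(11) = 2.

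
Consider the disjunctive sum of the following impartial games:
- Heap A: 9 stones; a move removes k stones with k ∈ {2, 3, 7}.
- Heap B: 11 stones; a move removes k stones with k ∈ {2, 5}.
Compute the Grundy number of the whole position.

2

For heap A, compute g(0), g(1), … with moves {2, 3, 7}:
k:     0  1  2  3  4  5  6  7  8  9
g(k):  0  0  1  1  2  0  0  1  1  2
So g(9) = 2.
Build the Grundy sequence for heap B with g(k) = mex{g(k−s) : s ∈ {2, 5}, s ≤ k}:
g(0) = mex{} = 0
g(1) = mex{} = 0
g(2) = mex{0} = 1
g(3) = mex{0} = 1
g(4) = mex{1} = 0
g(5) = mex{0,1} = 2
g(6) = mex{0} = 1
g(7) = mex{1,2} = 0
g(8) = mex{1} = 0
g(9) = mex{0} = 1
g(10) = mex{0,2} = 1
g(11) = mex{1} = 0
So g(11) = 0.
By the Sprague-Grundy theorem, the Grundy value of a sum of independent games is the XOR of the component values.
Combined value = 2 ⊕ 0 = 2.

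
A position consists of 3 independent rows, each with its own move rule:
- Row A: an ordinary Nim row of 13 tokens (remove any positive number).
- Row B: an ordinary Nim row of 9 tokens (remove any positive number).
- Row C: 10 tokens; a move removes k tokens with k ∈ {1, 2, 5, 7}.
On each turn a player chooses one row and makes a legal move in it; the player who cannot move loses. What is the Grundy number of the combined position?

Row A is a plain Nim row of size 13, so its Grundy value is 13.
Row B is a plain Nim row of size 9, so its Grundy value is 9.
For row C, compute g(0), g(1), … with moves {1, 2, 5, 7}:
k:     0  1  2  3  4  5  6  7  8  9 10
g(k):  0  1  2  0  1  2  0  1  2  0  1
So g(10) = 1.
The value of a disjunctive sum is the nim-sum of the parts.
Combined value = 13 ⊕ 9 ⊕ 1 = 5.

5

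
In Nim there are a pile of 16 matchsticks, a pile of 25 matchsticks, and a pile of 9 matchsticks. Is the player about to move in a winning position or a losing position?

Losing position

Write each in binary and XOR column by column:
  10000  (16)
  11001  (25)
  01001  (9)
  -----
  00000  (0)
The nim-sum is 0, so this is a P-position: the player to move is in a losing position under optimal play.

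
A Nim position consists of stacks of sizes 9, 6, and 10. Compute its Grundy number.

Compute the nim-sum pairwise:
9 ^ 6 = 15
15 ^ 10 = 5

5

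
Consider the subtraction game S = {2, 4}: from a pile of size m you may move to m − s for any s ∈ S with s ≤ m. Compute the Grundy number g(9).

1

Grundy values for subtraction set {2, 4}:
k:     0  1  2  3  4  5  6  7  8  9
g(k):  0  0  1  1  2  2  0  0  1  1
So g(9) = 1.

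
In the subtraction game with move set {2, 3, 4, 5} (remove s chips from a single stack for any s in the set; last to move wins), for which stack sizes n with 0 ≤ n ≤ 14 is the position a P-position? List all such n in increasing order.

Grundy values for subtraction set {2, 3, 4, 5}:
g(0) = mex{} = 0
g(1) = mex{} = 0
g(2) = mex{0} = 1
g(3) = mex{0} = 1
g(4) = mex{0,1} = 2
g(5) = mex{0,1} = 2
g(6) = mex{0,1,2} = 3
g(7) = mex{1,2} = 0
g(8) = mex{1,2,3} = 0
g(9) = mex{0,2,3} = 1
g(10) = mex{0,2,3} = 1
g(11) = mex{0,1,3} = 2
g(12) = mex{0,1} = 2
g(13) = mex{0,1,2} = 3
g(14) = mex{1,2} = 0
The P-positions (g = 0) in 0..14 are 0, 1, 7, 8, 14.

0, 1, 7, 8, 14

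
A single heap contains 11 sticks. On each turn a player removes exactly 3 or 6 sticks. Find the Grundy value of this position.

Grundy values for subtraction set {3, 6}:
k:     0  1  2  3  4  5  6  7  8  9 10 11
g(k):  0  0  0  1  1  1  2  2  2  0  0  0
So g(11) = 0.

0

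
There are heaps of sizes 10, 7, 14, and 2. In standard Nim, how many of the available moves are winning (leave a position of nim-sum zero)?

1

Nim-sum: 10 ^ 7 ^ 14 ^ 2 = 1.
The overall nim-sum is X = 1. A heap of size p has a winning move iff p XOR X < p (reduce it to p XOR X).
  10: 10 XOR 1 = 11 ≥ 10 — no move.
  7: 7 XOR 1 = 6 < 7 — winning move (to 6).
  14: 14 XOR 1 = 15 ≥ 14 — no move.
  2: 2 XOR 1 = 3 ≥ 2 — no move.
That gives 1 winning move.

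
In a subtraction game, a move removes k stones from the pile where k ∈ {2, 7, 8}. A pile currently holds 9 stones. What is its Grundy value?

2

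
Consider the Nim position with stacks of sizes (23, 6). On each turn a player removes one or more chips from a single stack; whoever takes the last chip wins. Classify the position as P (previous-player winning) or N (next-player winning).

Write each in binary and XOR column by column:
  10111  (23)
  00110  (6)
  -----
  10001  (17)
The nim-sum is 17 ≠ 0, so this is an N-position: the player to move can win.

N-position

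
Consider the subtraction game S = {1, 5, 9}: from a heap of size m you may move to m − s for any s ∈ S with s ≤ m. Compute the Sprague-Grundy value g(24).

Compute g(0), g(1), … for moves {1, 5, 9}:
k:     0  1  2  3  4  5  6  7  8  9 10 11 12 13 14 15 16 17 18 19 20 21 22 23 24
g(k):  0  1  0  1  0  1  0  1  0  1  0  1  0  1  0  1  0  1  0  1  0  1  0  1  0
So g(24) = 0.

0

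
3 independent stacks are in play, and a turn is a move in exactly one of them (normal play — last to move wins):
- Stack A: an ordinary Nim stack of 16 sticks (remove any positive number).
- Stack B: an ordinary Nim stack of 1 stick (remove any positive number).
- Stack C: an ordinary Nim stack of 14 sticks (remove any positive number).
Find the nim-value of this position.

31

Stack A is a plain Nim stack of size 16, so its Grundy value is 16.
Stack B is a plain Nim stack of size 1, so its Grundy value is 1.
Stack C is a plain Nim stack of size 14, so its Grundy value is 14.
By the Sprague-Grundy theorem, the Grundy value of a sum of independent games is the XOR of the component values.
Combined value = 16 ⊕ 1 ⊕ 14 = 31.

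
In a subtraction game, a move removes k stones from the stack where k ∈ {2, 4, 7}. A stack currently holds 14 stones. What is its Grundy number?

1

Compute g(0), g(1), … for moves {2, 4, 7}:
k:     0  1  2  3  4  5  6  7  8  9 10 11 12 13 14
g(k):  0  0  1  1  2  2  0  3  1  0  2  1  0  2  1
So g(14) = 1.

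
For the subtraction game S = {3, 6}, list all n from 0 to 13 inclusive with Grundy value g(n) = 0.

Grundy values for subtraction set {3, 6}:
k:     0  1  2  3  4  5  6  7  8  9 10 11 12 13
g(k):  0  0  0  1  1  1  2  2  2  0  0  0  1  1
The P-positions (g = 0) in 0..13 are 0, 1, 2, 9, 10, 11.

0, 1, 2, 9, 10, 11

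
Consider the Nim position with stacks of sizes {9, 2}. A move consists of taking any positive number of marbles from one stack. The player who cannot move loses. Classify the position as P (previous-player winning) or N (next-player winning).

N-position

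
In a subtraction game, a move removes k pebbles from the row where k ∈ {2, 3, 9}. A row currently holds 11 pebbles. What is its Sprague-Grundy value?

Grundy values for subtraction set {2, 3, 9}:
g(0) = mex{} = 0
g(1) = mex{} = 0
g(2) = mex{0} = 1
g(3) = mex{0} = 1
g(4) = mex{0,1} = 2
g(5) = mex{1} = 0
g(6) = mex{1,2} = 0
g(7) = mex{0,2} = 1
g(8) = mex{0} = 1
g(9) = mex{0,1} = 2
g(10) = mex{0,1} = 2
g(11) = mex{1,2} = 0
So g(11) = 0.

0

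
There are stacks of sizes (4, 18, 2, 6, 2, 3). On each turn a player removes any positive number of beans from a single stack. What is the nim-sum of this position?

19

Compute the nim-sum pairwise:
4 ^ 18 = 22
22 ^ 2 = 20
20 ^ 6 = 18
18 ^ 2 = 16
16 ^ 3 = 19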